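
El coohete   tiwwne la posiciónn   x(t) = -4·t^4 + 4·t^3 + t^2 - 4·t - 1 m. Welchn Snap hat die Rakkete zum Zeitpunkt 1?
Ausgehend von der Position x(t) = -4·t^4 + 4·t^3 + t^2 - 4·t - 1, nehmen wir 4 Ableitungen. Mit d/dt von x(t) finden wir v(t) = -16·t^3 + 12·t^2 + 2·t - 4. Durch Ableiten von der Geschwindigkeit erhalten wir die Beschleunigung: a(t) = -48·t^2 + 24·t + 2. Mit d/dt von a(t) finden wir j(t) = 24 - 96·t. Durch Ableiten von dem Ruck erhalten wir den Snap: s(t) = -96. Wir haben den Snap s(t) = -96. Durch Einsetzen von t = 1: s(1) = -96.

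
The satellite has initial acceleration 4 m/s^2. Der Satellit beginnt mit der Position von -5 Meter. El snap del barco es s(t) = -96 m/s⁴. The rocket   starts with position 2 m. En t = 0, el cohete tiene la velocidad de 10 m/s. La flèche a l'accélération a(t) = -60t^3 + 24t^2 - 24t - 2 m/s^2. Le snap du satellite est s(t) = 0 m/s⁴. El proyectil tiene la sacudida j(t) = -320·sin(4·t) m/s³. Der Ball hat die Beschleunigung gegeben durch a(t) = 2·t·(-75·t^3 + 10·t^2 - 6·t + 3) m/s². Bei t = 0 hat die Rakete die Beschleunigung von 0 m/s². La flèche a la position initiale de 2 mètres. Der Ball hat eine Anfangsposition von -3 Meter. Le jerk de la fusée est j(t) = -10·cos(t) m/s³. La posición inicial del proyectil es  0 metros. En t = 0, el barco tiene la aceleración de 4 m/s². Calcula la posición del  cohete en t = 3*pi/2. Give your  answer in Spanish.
Necesitamos integrar nuestra ecuación de la sacudida j(t) = -10·cos(t) 3 veces. La integral de la sacudida, con a(0) = 0, da la aceleración: a(t) = -10·sin(t). La integral de la aceleración, con v(0) = 10, da la velocidad: v(t) = 10·cos(t). La integral de la velocidad es la posición. Usando x(0) = 2, obtenemos x(t) = 10·sin(t) + 2. Tenemos la posición x(t) = 10·sin(t) + 2. Sustituyendo t = 3*pi/2: x(3*pi/2) = -8.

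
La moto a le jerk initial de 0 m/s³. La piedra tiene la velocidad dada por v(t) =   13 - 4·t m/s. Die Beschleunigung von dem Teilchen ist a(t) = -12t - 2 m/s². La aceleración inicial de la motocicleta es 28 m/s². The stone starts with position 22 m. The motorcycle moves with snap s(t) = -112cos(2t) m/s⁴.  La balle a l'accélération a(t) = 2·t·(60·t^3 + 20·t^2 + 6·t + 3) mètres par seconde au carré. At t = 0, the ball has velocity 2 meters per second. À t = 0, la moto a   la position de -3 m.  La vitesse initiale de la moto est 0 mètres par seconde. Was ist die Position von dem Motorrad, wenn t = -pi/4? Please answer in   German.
Wir müssen das Integral unserer Gleichung für den Snap s(t) = -112·cos(2·t) 4-mal finden. Mit ∫s(t)dt und Anwendung von j(0) = 0, finden wir j(t) = -56·sin(2·t). Die Stammfunktion von dem Ruck, mit a(0) = 28, ergibt die Beschleunigung: a(t) = 28·cos(2·t). Das Integral von der Beschleunigung ist die Geschwindigkeit. Mit v(0) = 0 erhalten wir v(t) = 14·sin(2·t). Mit ∫v(t)dt und Anwendung von x(0) = -3, finden wir x(t) = 4 - 7·cos(2·t). Wir haben die Position x(t) = 4 - 7·cos(2·t). Durch Einsetzen von t = -pi/4: x(-pi/4) = 4.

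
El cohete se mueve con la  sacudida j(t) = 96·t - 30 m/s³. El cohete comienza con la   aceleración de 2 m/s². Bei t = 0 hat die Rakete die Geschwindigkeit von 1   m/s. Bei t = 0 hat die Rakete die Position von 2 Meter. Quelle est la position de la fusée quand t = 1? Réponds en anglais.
To solve this, we need to take 3 antiderivatives of our jerk equation j(t) = 96·t - 30. Integrating jerk and using the initial condition a(0) = 2, we get a(t) = 48·t^2 - 30·t + 2. The antiderivative of acceleration is velocity. Using v(0) = 1, we get v(t) = 16·t^3 - 15·t^2 + 2·t + 1. Finding the integral of v(t) and using x(0) = 2: x(t) = 4·t^4 - 5·t^3 + t^2 + t + 2. We have position x(t) = 4·t^4 - 5·t^3 + t^2 + t + 2. Substituting t = 1: x(1) = 3.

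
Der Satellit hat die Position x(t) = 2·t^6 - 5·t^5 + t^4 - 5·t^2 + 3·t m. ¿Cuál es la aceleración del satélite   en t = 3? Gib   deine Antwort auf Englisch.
We must differentiate our position equation x(t) = 2·t^6 - 5·t^5 + t^4 - 5·t^2 + 3·t 2 times. The derivative of position gives velocity: v(t) = 12·t^5 - 25·t^4 + 4·t^3 - 10·t + 3. Differentiating velocity, we get acceleration: a(t) = 60·t^4 - 100·t^3 + 12·t^2 - 10. From the given acceleration equation a(t) = 60·t^4 - 100·t^3 + 12·t^2 - 10, we substitute t = 3 to get a = 2258.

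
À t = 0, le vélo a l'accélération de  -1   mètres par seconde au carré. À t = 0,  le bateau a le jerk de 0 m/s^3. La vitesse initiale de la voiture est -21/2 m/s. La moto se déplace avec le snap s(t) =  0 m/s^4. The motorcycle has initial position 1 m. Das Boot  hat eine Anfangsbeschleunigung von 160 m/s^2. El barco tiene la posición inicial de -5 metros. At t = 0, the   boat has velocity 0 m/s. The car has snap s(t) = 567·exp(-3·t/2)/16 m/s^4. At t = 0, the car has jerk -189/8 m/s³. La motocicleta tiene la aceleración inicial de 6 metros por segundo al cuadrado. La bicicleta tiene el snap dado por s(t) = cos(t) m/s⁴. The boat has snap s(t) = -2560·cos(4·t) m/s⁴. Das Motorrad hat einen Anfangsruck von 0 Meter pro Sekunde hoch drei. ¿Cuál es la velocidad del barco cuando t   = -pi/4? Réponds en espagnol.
Para resolver esto, necesitamos tomar 3 antiderivadas de nuestra ecuación del snap s(t) = -2560·cos(4·t). La antiderivada del snap es la sacudida. Usando j(0) = 0, obtenemos j(t) = -640·sin(4·t). La antiderivada de la sacudida, con a(0) = 160, da la aceleración: a(t) = 160·cos(4·t). Integrando la aceleración y usando la condición inicial v(0) = 0, obtenemos v(t) = 40·sin(4·t). Tenemos la velocidad v(t) = 40·sin(4·t). Sustituyendo t = -pi/4: v(-pi/4) = 0.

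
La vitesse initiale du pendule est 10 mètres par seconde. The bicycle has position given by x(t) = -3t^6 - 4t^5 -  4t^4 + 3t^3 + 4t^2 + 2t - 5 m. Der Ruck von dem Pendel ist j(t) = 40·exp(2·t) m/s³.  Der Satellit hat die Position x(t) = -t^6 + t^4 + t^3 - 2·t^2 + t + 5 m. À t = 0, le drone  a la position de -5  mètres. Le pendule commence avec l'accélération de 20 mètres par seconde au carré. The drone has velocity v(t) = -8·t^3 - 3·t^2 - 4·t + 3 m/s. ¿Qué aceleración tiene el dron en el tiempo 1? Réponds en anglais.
To solve this, we need to take 1 derivative of our velocity equation v(t) = -8·t^3 - 3·t^2 - 4·t + 3. Differentiating velocity, we get acceleration: a(t) = -24·t^2 - 6·t - 4. Using a(t) = -24·t^2 - 6·t - 4 and substituting t = 1, we find a = -34.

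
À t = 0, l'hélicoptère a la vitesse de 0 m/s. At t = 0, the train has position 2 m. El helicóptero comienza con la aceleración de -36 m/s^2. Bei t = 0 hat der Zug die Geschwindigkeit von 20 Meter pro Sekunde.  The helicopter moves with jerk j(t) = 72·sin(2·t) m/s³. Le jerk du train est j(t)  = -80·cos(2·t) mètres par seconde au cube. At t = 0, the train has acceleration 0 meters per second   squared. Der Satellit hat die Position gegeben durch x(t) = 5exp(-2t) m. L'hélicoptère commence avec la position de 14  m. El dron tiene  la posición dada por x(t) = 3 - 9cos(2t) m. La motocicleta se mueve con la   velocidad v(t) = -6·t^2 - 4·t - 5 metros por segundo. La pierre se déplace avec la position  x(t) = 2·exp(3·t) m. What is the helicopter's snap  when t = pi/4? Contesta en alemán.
Ausgehend von dem Ruck j(t) = 72·sin(2·t), nehmen wir 1 Ableitung. Durch Ableiten von dem Ruck erhalten wir den Snap: s(t) = 144·cos(2·t). Mit s(t) = 144·cos(2·t) und Einsetzen von t = pi/4, finden wir s = 0.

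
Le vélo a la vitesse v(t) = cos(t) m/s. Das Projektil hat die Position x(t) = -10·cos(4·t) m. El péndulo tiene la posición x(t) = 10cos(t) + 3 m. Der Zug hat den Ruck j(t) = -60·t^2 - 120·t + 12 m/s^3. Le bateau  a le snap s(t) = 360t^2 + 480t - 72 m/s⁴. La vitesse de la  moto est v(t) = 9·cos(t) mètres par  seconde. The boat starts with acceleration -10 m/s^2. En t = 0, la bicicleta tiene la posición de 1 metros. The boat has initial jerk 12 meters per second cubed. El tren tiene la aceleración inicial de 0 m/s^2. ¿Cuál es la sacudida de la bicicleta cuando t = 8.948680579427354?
Partiendo de la velocidad v(t) = cos(t), tomamos 2 derivadas. Tomando d/dt de v(t), encontramos a(t) = -sin(t). Tomando d/dt de a(t), encontramos j(t) = -cos(t). Usando j(t) = -cos(t) y sustituyendo t = 8.948680579427354, encontramos j = 0.888790311581510.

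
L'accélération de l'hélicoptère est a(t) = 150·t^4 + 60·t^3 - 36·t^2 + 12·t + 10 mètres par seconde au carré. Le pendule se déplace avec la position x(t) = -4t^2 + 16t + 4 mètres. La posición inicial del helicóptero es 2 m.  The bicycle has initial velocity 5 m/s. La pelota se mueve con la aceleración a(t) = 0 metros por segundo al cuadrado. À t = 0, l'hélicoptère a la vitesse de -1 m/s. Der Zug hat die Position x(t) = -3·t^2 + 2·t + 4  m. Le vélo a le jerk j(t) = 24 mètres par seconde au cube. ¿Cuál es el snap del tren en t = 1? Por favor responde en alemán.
Wir müssen unsere Gleichung für die Position x(t) = -3·t^2 + 2·t + 4 4-mal ableiten. Die Ableitung von der Position ergibt die Geschwindigkeit: v(t) = 2 - 6·t. Mit d/dt von v(t) finden wir a(t) = -6. Die Ableitung von der Beschleunigung ergibt den Ruck: j(t) = 0. Mit d/dt von j(t) finden wir s(t) = 0. Wir haben den Snap s(t) = 0. Durch Einsetzen von t = 1: s(1) = 0.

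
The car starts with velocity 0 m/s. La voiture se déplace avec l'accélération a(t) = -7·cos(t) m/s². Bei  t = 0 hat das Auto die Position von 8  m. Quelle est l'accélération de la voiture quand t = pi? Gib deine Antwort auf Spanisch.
De la ecuación de la aceleración a(t) = -7·cos(t), sustituimos t = pi para obtener a = 7.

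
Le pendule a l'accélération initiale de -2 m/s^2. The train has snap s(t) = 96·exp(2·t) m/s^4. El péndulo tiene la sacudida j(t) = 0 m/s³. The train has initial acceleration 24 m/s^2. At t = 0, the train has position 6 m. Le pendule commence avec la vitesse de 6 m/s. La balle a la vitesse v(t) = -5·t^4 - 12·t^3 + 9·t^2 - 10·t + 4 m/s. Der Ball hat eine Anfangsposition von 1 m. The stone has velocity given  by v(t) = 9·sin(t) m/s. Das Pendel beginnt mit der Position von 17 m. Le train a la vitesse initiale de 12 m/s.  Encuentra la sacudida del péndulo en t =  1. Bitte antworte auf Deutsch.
Wir haben den Ruck j(t) = 0. Durch Einsetzen von t = 1: j(1) = 0.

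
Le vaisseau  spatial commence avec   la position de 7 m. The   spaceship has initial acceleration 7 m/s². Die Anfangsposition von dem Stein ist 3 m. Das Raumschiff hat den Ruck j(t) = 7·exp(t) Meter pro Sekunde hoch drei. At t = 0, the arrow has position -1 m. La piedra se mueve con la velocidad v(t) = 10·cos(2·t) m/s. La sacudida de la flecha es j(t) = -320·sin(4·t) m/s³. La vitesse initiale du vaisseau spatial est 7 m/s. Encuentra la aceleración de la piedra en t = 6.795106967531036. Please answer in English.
Starting from velocity v(t) = 10·cos(2·t), we take 1 derivative. The derivative of velocity gives acceleration: a(t) = -20·sin(2·t). We have acceleration a(t) = -20·sin(2·t). Substituting t = 6.795106967531036: a(6.795106967531036) = -17.0822637381690.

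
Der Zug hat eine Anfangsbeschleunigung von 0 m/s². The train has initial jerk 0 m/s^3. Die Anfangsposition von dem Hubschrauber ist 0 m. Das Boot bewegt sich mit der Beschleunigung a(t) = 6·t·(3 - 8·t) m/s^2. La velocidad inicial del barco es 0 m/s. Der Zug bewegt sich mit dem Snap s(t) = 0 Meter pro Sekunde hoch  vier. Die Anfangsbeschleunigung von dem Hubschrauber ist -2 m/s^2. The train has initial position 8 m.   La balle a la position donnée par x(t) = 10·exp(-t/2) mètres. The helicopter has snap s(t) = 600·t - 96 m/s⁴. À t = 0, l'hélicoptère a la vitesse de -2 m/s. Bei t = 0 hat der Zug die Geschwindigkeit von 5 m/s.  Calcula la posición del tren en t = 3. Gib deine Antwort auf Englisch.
To solve this, we need to take 4 integrals of our snap equation s(t) = 0. Taking ∫s(t)dt and applying j(0) = 0, we find j(t) = 0. The integral of jerk is acceleration. Using a(0) = 0, we get a(t) = 0. The integral of acceleration, with v(0) = 5, gives velocity: v(t) = 5. Taking ∫v(t)dt and applying x(0) = 8, we find x(t) = 5·t + 8. We have position x(t) = 5·t + 8. Substituting t = 3: x(3) = 23.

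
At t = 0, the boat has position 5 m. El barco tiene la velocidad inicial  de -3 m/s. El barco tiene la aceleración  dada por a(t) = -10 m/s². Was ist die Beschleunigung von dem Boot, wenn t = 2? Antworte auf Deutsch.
Aus der Gleichung für die Beschleunigung a(t) = -10, setzen wir t = 2 ein und erhalten a = -10.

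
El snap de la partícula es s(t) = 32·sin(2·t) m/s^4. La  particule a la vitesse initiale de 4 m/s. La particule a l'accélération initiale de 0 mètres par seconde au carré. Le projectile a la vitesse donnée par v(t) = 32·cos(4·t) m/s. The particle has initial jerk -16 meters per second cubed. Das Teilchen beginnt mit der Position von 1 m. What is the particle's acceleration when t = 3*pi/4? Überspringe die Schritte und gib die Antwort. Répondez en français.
À t = 3*pi/4, a = 8.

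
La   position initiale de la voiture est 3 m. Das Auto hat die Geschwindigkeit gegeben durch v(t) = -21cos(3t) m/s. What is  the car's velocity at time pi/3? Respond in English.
We have velocity v(t) = -21·cos(3·t). Substituting t = pi/3: v(pi/3) = 21.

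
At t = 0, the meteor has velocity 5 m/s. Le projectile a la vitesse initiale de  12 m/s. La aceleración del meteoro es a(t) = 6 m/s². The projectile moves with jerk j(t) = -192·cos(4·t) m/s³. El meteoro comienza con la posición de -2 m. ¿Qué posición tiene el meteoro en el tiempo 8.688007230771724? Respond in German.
Wir müssen unsere Gleichung für die Beschleunigung a(t) = 6 2-mal integrieren. Mit ∫a(t)dt und Anwendung von v(0) = 5, finden wir v(t) = 6·t + 5. Durch Integration von der Geschwindigkeit und Verwendung der Anfangsbedingung x(0) = -2, erhalten wir x(t) = 3·t^2 + 5·t - 2. Aus der Gleichung für die Position x(t) = 3·t^2 + 5·t - 2, setzen wir t = 8.688007230771724 ein und erhalten x = 267.884445079684.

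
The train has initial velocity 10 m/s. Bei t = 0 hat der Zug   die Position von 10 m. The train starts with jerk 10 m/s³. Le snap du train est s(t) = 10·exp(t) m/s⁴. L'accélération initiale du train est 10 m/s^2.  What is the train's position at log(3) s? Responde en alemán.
Wir müssen unsere Gleichung für den Snap s(t) = 10·exp(t) 4-mal integrieren. Das Integral von dem Snap ist der Ruck. Mit j(0) = 10 erhalten wir j(t) = 10·exp(t). Mit ∫j(t)dt und Anwendung von a(0) = 10, finden wir a(t) = 10·exp(t). Durch Integration von der Beschleunigung und Verwendung der Anfangsbedingung v(0) = 10, erhalten wir v(t) = 10·exp(t). Das Integral von der Geschwindigkeit ist die Position. Mit x(0) = 10 erhalten wir x(t) = 10·exp(t). Mit x(t) = 10·exp(t) und Einsetzen von t = log(3), finden wir x = 30.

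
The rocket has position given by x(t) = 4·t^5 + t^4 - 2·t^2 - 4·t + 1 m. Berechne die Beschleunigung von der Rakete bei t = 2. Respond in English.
We must differentiate our position equation x(t) = 4·t^5 + t^4 - 2·t^2 - 4·t + 1 2 times. Taking d/dt of x(t), we find v(t) = 20·t^4 + 4·t^3 - 4·t - 4. The derivative of velocity gives acceleration: a(t) = 80·t^3 + 12·t^2 - 4. From the given acceleration equation a(t) = 80·t^3 + 12·t^2 - 4, we substitute t = 2 to get a = 684.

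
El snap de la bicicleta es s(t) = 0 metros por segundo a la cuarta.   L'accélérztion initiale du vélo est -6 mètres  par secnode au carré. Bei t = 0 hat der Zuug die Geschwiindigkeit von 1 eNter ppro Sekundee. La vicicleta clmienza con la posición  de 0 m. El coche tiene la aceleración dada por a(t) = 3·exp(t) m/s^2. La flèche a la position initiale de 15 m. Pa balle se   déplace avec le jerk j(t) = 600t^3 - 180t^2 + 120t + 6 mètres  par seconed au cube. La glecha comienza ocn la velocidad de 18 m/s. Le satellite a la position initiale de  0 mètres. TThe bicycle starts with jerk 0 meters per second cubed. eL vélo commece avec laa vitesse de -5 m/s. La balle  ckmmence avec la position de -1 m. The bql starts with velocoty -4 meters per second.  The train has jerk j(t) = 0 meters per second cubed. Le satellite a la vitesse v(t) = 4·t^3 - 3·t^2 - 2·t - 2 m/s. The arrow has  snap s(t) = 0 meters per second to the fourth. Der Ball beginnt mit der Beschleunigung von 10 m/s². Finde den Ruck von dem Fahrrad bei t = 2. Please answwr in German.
Um dies zu lösen, müssen wir 1 Stammfunktion unserer Gleichung für den Snap s(t) = 0 finden. Durch Integration von dem Snap und Verwendung der Anfangsbedingung j(0) = 0, erhalten wir j(t) = 0. Wir haben den Ruck j(t) = 0. Durch Einsetzen von t = 2: j(2) = 0.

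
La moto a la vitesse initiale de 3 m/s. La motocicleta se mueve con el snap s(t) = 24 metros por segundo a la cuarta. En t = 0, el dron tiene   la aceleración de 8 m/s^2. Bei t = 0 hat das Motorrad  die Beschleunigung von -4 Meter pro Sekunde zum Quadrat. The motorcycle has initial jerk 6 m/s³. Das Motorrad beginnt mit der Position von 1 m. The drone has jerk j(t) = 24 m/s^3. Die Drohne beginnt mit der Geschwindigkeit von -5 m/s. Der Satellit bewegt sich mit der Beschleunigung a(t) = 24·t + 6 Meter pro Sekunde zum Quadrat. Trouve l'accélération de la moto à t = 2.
Nous devons trouver l'intégrale de notre équation du snap s(t) = 24 2 fois. L'intégrale du snap, avec j(0) = 6, donne le jerk: j(t) = 24·t + 6. La primitive du jerk, avec a(0) = -4, donne l'accélération: a(t) = 12·t^2 + 6·t - 4. Nous avons l'accélération a(t) = 12·t^2 + 6·t - 4. En substituant t = 2: a(2) = 56.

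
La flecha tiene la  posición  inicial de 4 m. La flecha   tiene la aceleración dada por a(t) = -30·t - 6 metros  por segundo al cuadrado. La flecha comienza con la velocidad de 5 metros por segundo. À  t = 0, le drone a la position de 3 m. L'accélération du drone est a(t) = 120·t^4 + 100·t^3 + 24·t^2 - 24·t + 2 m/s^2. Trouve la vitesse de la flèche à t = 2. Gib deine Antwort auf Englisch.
To find the answer, we compute 1 antiderivative of a(t) = -30·t - 6. The integral of acceleration, with v(0) = 5, gives velocity: v(t) = -15·t^2 - 6·t + 5. Using v(t) = -15·t^2 - 6·t + 5 and substituting t = 2, we find v = -67.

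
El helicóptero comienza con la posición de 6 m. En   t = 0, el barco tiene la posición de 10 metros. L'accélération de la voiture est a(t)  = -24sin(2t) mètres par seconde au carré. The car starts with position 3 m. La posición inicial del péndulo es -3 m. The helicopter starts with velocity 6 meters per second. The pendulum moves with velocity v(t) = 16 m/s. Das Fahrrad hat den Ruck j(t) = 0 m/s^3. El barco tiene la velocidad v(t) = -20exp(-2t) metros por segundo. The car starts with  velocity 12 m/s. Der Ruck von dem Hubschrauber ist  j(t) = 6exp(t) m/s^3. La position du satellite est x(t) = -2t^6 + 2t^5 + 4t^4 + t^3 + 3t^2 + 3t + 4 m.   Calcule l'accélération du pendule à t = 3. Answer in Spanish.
Debemos derivar nuestra ecuación de la velocidad v(t) = 16 1 vez. La derivada de la velocidad da la aceleración: a(t) = 0. De la ecuación de la aceleración a(t) = 0, sustituimos t = 3 para obtener a = 0.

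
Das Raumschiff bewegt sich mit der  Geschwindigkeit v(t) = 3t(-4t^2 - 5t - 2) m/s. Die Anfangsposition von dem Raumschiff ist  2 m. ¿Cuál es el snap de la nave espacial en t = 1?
Para resolver esto, necesitamos tomar 3 derivadas de nuestra ecuación de la velocidad v(t) = 3·t·(-4·t^2 - 5·t - 2). La derivada de la velocidad da la aceleración: a(t) = -12·t^2 + 3·t·(-8·t - 5) - 15·t - 6. La derivada de la aceleración da la sacudida: j(t) = -72·t - 30. La derivada de la sacudida da el snap: s(t) = -72. De la ecuación del snap s(t) = -72, sustituimos t = 1 para obtener s = -72.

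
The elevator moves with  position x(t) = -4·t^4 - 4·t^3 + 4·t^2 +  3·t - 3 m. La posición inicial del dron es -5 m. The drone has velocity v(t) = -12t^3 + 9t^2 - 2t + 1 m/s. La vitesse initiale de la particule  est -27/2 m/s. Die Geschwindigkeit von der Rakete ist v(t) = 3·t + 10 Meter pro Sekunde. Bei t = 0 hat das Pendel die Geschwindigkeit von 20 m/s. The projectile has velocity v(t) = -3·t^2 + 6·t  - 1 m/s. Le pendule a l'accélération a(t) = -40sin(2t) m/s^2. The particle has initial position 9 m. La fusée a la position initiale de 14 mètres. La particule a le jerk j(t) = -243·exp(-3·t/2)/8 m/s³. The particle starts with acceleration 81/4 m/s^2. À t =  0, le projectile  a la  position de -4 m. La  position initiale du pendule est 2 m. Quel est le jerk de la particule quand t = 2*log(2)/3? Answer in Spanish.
Usando j(t) = -243·exp(-3·t/2)/8 y sustituyendo t = 2*log(2)/3, encontramos j = -243/16.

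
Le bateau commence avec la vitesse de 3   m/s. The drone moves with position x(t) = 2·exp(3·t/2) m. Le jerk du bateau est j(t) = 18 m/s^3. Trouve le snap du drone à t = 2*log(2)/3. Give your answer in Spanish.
Para resolver esto, necesitamos tomar 4 derivadas de nuestra ecuación de la posición x(t) = 2·exp(3·t/2). Tomando d/dt de x(t), encontramos v(t) = 3·exp(3·t/2). Tomando d/dt de v(t), encontramos a(t) = 9·exp(3·t/2)/2. Tomando d/dt de a(t), encontramos j(t) = 27·exp(3·t/2)/4. Derivando la sacudida, obtenemos el snap: s(t) = 81·exp(3·t/2)/8. Tenemos el snap s(t) = 81·exp(3·t/2)/8. Sustituyendo t = 2*log(2)/3: s(2*log(2)/3) = 81/4.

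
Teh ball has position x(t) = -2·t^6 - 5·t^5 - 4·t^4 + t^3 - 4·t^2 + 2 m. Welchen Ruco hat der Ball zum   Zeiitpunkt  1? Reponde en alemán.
Um dies zu lösen, müssen wir 3 Ableitungen unserer Gleichung für die Position x(t) = -2·t^6 - 5·t^5 - 4·t^4 + t^3 - 4·t^2 + 2 nehmen. Mit d/dt von x(t) finden wir v(t) = -12·t^5 - 25·t^4 - 16·t^3 + 3·t^2 - 8·t. Durch Ableiten von der Geschwindigkeit erhalten wir die Beschleunigung: a(t) = -60·t^4 - 100·t^3 - 48·t^2 + 6·t - 8. Durch Ableiten von der Beschleunigung erhalten wir den Ruck: j(t) = -240·t^3 - 300·t^2 - 96·t + 6. Aus der Gleichung für den Ruck j(t) = -240·t^3 - 300·t^2 - 96·t + 6, setzen wir t = 1 ein und erhalten j = -630.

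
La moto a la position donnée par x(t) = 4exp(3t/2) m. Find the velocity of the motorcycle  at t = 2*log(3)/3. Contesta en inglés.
Starting from position x(t) = 4·exp(3·t/2), we take 1 derivative. The derivative of position gives velocity: v(t) = 6·exp(3·t/2). Using v(t) = 6·exp(3·t/2) and substituting t = 2*log(3)/3, we find v = 18.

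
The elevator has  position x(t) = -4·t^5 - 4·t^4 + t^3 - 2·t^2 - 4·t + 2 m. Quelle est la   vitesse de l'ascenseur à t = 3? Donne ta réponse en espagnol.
Debemos derivar nuestra ecuación de la posición x(t) = -4·t^5 - 4·t^4 + t^3 - 2·t^2 - 4·t + 2 1 vez. Derivando la posición, obtenemos la velocidad: v(t) = -20·t^4 - 16·t^3 + 3·t^2 - 4·t - 4. Usando v(t) = -20·t^4 - 16·t^3 + 3·t^2 - 4·t - 4 y sustituyendo t = 3, encontramos v = -2041.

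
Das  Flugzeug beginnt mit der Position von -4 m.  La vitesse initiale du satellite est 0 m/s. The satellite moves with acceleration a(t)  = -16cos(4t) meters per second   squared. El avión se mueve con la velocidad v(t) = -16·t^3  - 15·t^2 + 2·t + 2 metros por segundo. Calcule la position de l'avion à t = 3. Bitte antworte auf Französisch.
Nous devons intégrer notre équation de la vitesse v(t) = -16·t^3 - 15·t^2 + 2·t + 2 1 fois. En intégrant la vitesse et en utilisant la condition initiale x(0) = -4, nous obtenons x(t) = -4·t^4 - 5·t^3 + t^2 + 2·t - 4. Nous avons la position x(t) = -4·t^4 - 5·t^3 + t^2 + 2·t - 4. En substituant t = 3: x(3) = -448.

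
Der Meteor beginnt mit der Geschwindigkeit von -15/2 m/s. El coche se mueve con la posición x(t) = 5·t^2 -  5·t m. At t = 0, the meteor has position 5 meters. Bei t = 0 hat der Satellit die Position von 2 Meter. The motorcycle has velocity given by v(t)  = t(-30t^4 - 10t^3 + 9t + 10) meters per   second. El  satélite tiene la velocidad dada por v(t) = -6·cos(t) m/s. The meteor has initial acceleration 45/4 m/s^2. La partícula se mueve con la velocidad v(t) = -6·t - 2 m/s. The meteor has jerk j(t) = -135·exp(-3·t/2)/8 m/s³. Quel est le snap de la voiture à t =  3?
Nous devons dériver notre équation de la position x(t) = 5·t^2 - 5·t 4 fois. La dérivée de la position donne la vitesse: v(t) = 10·t - 5. En prenant d/dt de v(t), nous trouvons a(t) = 10. La dérivée de l'accélération donne le jerk: j(t) = 0. En prenant d/dt de j(t), nous trouvons s(t) = 0. De l'équation du snap s(t) = 0, nous substituons t = 3 pour obtenir s = 0.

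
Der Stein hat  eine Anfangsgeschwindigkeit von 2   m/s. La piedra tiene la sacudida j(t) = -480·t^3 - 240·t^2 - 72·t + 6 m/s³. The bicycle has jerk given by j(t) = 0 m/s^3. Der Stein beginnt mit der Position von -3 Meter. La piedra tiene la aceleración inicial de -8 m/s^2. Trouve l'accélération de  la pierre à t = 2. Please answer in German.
Um dies zu lösen, müssen wir 1 Integral unserer Gleichung für den Ruck j(t) = -480·t^3 - 240·t^2 - 72·t + 6 finden. Das Integral von dem Ruck, mit a(0) = -8, ergibt die Beschleunigung: a(t) = -120·t^4 - 80·t^3 - 36·t^2 + 6·t - 8. Wir haben die Beschleunigung a(t) = -120·t^4 - 80·t^3 - 36·t^2 + 6·t - 8. Durch Einsetzen von t = 2: a(2) = -2700.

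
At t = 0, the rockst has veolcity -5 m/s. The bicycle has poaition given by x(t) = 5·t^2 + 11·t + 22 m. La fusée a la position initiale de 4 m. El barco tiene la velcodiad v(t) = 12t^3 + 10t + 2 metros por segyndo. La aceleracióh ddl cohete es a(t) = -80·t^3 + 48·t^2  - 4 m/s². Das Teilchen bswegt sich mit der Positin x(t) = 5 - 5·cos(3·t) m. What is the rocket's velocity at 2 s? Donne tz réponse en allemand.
Wir müssen das Integral unserer Gleichung für die Beschleunigung a(t) = -80·t^3 + 48·t^2 - 4 1-mal finden. Das Integral von der Beschleunigung, mit v(0) = -5, ergibt die Geschwindigkeit: v(t) = -20·t^4 + 16·t^3 - 4·t - 5. Wir haben die Geschwindigkeit v(t) = -20·t^4 + 16·t^3 - 4·t - 5. Durch Einsetzen von t = 2: v(2) = -205.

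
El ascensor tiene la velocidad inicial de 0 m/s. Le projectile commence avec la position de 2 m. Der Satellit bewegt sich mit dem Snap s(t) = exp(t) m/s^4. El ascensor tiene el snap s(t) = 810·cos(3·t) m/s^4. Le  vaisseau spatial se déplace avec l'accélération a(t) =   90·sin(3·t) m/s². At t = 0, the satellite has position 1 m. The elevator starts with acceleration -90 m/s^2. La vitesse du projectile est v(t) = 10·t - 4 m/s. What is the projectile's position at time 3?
To solve this, we need to take 1 antiderivative of our velocity equation v(t) = 10·t - 4. Integrating velocity and using the initial condition x(0) = 2, we get x(t) = 5·t^2 - 4·t + 2. We have position x(t) = 5·t^2 - 4·t + 2. Substituting t = 3: x(3) = 35.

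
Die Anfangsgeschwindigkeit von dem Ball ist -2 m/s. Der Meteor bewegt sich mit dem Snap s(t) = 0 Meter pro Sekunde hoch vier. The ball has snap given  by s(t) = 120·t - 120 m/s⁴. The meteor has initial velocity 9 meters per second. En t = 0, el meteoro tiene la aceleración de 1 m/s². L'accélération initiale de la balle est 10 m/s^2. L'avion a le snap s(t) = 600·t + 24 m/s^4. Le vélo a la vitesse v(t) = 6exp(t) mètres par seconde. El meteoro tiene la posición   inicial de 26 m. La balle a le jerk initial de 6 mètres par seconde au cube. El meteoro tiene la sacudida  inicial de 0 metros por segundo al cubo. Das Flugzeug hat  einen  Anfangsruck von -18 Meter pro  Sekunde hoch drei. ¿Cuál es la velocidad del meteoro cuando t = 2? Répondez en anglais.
To solve this, we need to take 3 antiderivatives of our snap equation s(t) = 0. The integral of snap is jerk. Using j(0) = 0, we get j(t) = 0. The integral of jerk, with a(0) = 1, gives acceleration: a(t) = 1. The antiderivative of acceleration is velocity. Using v(0) = 9, we get v(t) = t + 9. We have velocity v(t) = t + 9. Substituting t = 2: v(2) = 11.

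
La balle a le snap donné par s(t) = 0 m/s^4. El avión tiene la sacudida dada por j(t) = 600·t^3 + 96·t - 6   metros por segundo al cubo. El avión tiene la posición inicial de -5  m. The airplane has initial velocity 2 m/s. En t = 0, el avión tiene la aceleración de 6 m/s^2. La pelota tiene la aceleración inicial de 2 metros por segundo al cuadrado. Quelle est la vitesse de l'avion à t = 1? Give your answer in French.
Nous devons trouver l'intégrale de notre équation du jerk j(t) = 600·t^3 + 96·t - 6 2 fois. La primitive du jerk est l'accélération. En utilisant a(0) = 6, nous obtenons a(t) = 150·t^4 + 48·t^2 - 6·t + 6. En intégrant l'accélération et en utilisant la condition initiale v(0) = 2, nous obtenons v(t) = 30·t^5 + 16·t^3 - 3·t^2 + 6·t + 2. De l'équation de la vitesse v(t) = 30·t^5 + 16·t^3 - 3·t^2 + 6·t + 2, nous substituons t = 1 pour obtenir v = 51.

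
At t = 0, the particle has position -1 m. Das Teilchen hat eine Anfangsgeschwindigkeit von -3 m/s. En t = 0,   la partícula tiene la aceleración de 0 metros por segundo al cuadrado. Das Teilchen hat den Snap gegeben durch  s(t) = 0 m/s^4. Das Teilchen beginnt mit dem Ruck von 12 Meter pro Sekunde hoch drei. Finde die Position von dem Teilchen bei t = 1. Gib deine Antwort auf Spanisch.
Debemos encontrar la antiderivada de nuestra ecuación del snap s(t) = 0 4 veces. Integrando el snap y usando la condición inicial j(0) = 12, obtenemos j(t) = 12. La integral de la sacudida, con a(0) = 0, da la aceleración: a(t) = 12·t. La integral de la aceleración, con v(0) = -3, da la velocidad: v(t) = 6·t^2 - 3. La antiderivada de la velocidad, con x(0) = -1, da la posición: x(t) = 2·t^3 - 3·t - 1. De la ecuación de la posición x(t) = 2·t^3 - 3·t - 1, sustituimos t = 1 para obtener x = -2.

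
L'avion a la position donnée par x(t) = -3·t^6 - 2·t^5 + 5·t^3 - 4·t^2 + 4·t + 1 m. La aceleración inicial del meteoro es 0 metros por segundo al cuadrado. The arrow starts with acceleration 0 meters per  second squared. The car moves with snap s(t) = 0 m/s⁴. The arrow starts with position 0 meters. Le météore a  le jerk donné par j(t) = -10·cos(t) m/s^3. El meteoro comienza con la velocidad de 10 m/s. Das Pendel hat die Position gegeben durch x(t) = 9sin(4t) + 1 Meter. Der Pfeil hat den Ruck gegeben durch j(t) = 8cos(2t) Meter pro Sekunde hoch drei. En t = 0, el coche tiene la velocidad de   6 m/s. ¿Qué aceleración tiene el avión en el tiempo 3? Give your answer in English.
Starting from position x(t) = -3·t^6 - 2·t^5 + 5·t^3 - 4·t^2 + 4·t + 1, we take 2 derivatives. The derivative of position gives velocity: v(t) = -18·t^5 - 10·t^4 + 15·t^2 - 8·t + 4. Differentiating velocity, we get acceleration: a(t) = -90·t^4 - 40·t^3 + 30·t - 8. We have acceleration a(t) = -90·t^4 - 40·t^3 + 30·t - 8. Substituting t = 3: a(3) = -8288.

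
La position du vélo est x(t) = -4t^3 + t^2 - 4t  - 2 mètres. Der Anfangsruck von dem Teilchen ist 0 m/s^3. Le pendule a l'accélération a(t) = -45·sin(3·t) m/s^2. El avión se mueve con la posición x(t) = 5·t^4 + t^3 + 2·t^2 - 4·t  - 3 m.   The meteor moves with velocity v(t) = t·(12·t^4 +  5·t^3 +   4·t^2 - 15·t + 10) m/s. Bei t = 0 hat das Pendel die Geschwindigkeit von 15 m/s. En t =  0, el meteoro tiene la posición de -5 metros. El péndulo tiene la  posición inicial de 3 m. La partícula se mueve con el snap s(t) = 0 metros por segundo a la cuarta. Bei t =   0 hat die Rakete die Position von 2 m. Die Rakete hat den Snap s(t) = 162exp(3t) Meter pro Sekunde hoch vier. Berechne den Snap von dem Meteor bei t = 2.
Ausgehend von der Geschwindigkeit v(t) = t·(12·t^4 + 5·t^3 + 4·t^2 - 15·t + 10), nehmen wir 3 Ableitungen. Mit d/dt von v(t) finden wir a(t) = 12·t^4 + 5·t^3 + 4·t^2 + t·(48·t^3 + 15·t^2 + 8·t - 15) - 15·t + 10. Mit d/dt von a(t) finden wir j(t) = 96·t^3 + 30·t^2 + t·(144·t^2 + 30·t + 8) + 16·t - 30. Die Ableitung von dem Ruck ergibt den Snap: s(t) = 432·t^2 + t·(288·t + 30) + 90·t + 24. Mit s(t) = 432·t^2 + t·(288·t + 30) + 90·t + 24 und Einsetzen von t = 2, finden wir s = 3144.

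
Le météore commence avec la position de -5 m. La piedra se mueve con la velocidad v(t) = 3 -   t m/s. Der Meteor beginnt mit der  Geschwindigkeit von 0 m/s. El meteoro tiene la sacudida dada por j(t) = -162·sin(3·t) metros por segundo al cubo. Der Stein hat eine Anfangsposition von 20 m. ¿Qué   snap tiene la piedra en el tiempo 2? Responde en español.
Debemos derivar nuestra ecuación de la velocidad v(t) = 3 - t 3 veces. Tomando d/dt de v(t), encontramos a(t) = -1. Tomando d/dt de a(t), encontramos j(t) = 0. Derivando la sacudida, obtenemos el snap: s(t) = 0. Tenemos el snap s(t) = 0. Sustituyendo t = 2: s(2) = 0.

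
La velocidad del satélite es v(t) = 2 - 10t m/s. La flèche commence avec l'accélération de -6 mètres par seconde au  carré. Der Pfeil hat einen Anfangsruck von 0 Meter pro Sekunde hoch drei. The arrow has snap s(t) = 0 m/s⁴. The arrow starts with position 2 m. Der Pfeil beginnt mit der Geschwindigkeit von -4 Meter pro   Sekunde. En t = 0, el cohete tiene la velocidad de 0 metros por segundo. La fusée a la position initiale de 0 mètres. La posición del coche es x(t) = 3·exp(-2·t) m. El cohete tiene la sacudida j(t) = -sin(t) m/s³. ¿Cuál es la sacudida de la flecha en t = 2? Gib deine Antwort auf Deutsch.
Um dies zu lösen, müssen wir 1 Integral unserer Gleichung für den Snap s(t) = 0 finden. Durch Integration von dem Snap und Verwendung der Anfangsbedingung j(0) = 0, erhalten wir j(t) = 0. Wir haben den Ruck j(t) = 0. Durch Einsetzen von t = 2: j(2) = 0.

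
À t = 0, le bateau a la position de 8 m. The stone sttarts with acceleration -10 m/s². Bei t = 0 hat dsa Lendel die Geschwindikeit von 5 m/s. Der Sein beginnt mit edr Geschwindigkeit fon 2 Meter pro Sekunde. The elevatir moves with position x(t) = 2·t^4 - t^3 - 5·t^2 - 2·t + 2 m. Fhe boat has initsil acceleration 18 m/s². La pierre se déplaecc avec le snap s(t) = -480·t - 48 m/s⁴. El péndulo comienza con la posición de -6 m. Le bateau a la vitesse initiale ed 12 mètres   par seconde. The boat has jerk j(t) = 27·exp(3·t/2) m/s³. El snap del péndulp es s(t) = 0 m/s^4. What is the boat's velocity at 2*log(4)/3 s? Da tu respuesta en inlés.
To find the answer, we compute 2 integrals of j(t) = 27·exp(3·t/2). Finding the antiderivative of j(t) and using a(0) = 18: a(t) = 18·exp(3·t/2). The antiderivative of acceleration, with v(0) = 12, gives velocity: v(t) = 12·exp(3·t/2). Using v(t) = 12·exp(3·t/2) and substituting t = 2*log(4)/3, we find v = 48.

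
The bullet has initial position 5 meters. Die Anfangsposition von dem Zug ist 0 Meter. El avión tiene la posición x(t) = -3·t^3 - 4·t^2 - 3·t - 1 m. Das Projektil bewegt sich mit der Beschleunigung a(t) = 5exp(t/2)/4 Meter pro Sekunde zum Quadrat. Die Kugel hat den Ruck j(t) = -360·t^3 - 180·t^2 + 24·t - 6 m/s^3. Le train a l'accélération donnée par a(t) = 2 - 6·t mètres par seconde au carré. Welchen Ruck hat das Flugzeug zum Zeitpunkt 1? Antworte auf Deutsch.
Um dies zu lösen, müssen wir 3 Ableitungen unserer Gleichung für die Position x(t) = -3·t^3 - 4·t^2 - 3·t - 1 nehmen. Die Ableitung von der Position ergibt die Geschwindigkeit: v(t) = -9·t^2 - 8·t - 3. Durch Ableiten von der Geschwindigkeit erhalten wir die Beschleunigung: a(t) = -18·t - 8. Die Ableitung von der Beschleunigung ergibt den Ruck: j(t) = -18. Mit j(t) = -18 und Einsetzen von t = 1, finden wir j = -18.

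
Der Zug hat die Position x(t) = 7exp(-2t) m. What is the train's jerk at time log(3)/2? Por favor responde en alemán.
Wir müssen unsere Gleichung für die Position x(t) = 7·exp(-2·t) 3-mal ableiten. Mit d/dt von x(t) finden wir v(t) = -14·exp(-2·t). Die Ableitung von der Geschwindigkeit ergibt die Beschleunigung: a(t) = 28·exp(-2·t). Durch Ableiten von der Beschleunigung erhalten wir den Ruck: j(t) = -56·exp(-2·t). Wir haben den Ruck j(t) = -56·exp(-2·t). Durch Einsetzen von t = log(3)/2: j(log(3)/2) = -56/3.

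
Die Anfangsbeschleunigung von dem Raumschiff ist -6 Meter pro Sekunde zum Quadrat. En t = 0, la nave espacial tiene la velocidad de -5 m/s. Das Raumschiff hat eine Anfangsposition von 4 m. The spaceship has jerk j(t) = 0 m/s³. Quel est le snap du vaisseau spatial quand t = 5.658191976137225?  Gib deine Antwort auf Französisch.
En partant du jerk j(t) = 0, nous prenons 1 dérivée. En prenant d/dt de j(t), nous trouvons s(t) = 0. En utilisant s(t) = 0 et en substituant t = 5.658191976137225, nous trouvons s = 0.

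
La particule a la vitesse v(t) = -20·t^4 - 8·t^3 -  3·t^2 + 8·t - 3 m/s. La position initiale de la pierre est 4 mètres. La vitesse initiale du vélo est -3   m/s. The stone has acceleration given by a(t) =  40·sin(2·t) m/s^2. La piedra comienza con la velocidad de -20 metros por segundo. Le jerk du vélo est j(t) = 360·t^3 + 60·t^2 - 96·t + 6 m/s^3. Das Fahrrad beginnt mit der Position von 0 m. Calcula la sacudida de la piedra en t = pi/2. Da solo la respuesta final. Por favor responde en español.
En t = pi/2, j = -80.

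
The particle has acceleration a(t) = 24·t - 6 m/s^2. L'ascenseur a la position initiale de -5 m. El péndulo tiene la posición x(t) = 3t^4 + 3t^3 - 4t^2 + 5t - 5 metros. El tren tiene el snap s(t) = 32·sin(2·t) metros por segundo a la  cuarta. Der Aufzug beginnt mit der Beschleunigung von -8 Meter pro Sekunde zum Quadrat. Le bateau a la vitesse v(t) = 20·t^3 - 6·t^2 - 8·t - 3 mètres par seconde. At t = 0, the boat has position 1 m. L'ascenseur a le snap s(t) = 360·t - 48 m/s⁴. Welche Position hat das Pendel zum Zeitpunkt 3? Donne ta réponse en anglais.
Using x(t) = 3·t^4 + 3·t^3 - 4·t^2 + 5·t - 5 and substituting t = 3, we find x = 298.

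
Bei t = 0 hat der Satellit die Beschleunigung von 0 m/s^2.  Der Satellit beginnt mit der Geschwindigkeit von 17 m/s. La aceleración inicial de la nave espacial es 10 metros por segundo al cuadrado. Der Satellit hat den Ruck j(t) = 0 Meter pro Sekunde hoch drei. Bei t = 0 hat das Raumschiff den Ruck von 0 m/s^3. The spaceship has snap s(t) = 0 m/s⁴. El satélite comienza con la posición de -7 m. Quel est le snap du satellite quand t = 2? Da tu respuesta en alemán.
Wir müssen unsere Gleichung für den Ruck j(t) = 0 1-mal ableiten. Die Ableitung von dem Ruck ergibt den Snap: s(t) = 0. Aus der Gleichung für den Snap s(t) = 0, setzen wir t = 2 ein und erhalten s = 0.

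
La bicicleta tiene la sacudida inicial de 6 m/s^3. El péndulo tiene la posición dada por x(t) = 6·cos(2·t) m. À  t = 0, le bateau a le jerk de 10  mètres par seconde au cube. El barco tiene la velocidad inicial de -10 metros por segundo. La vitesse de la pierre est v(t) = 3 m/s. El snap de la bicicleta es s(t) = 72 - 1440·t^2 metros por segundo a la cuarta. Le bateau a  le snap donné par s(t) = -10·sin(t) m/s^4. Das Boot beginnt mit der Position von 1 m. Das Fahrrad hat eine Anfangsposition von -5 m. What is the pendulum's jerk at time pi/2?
To solve this, we need to take 3 derivatives of our position equation x(t) = 6·cos(2·t). Differentiating position, we get velocity: v(t) = -12·sin(2·t). The derivative of velocity gives acceleration: a(t) = -24·cos(2·t). The derivative of acceleration gives jerk: j(t) = 48·sin(2·t). We have jerk j(t) = 48·sin(2·t). Substituting t = pi/2: j(pi/2) = 0.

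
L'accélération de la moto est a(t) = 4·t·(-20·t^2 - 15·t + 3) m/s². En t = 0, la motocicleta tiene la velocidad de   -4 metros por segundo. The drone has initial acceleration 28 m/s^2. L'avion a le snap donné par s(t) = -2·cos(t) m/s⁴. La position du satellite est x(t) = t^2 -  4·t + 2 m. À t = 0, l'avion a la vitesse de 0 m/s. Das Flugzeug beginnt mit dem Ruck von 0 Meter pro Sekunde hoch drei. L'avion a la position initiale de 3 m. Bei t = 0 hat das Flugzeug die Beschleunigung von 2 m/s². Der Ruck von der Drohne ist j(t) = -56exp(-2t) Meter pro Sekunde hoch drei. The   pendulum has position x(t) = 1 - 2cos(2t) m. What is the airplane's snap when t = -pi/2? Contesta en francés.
En utilisant s(t) = -2·cos(t) et en substituant t = -pi/2, nous trouvons s = 0.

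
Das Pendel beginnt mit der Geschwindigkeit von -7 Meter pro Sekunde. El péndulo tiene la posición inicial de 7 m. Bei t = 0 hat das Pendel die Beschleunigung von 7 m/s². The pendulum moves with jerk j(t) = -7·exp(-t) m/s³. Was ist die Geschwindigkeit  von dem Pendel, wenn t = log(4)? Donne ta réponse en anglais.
We need to integrate our jerk equation j(t) = -7·exp(-t) 2 times. Integrating jerk and using the initial condition a(0) = 7, we get a(t) = 7·exp(-t). The antiderivative of acceleration, with v(0) = -7, gives velocity: v(t) = -7·exp(-t). Using v(t) = -7·exp(-t) and substituting t = log(4), we find v = -7/4.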